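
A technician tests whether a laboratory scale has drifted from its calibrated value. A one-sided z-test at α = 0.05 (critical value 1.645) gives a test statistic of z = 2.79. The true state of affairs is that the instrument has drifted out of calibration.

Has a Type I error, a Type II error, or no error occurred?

The conventional null hypothesis is that the instrument is correctly calibrated.
Since z = 2.79 > z* = 1.645, H₀ is rejected.
H₀ is false (actually the instrument has drifted out of calibration).
The decision matches the true state — no error.

No error (correct decision).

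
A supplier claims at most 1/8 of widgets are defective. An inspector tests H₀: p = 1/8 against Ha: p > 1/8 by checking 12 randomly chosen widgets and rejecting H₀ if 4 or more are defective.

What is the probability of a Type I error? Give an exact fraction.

α = P(reject H₀ | H₀ true) = P(Y ≥ 4 | p = 1/8), Y ~ Binomial(12, 1/8).
Computing the lower-tail complement: 1 − 65090368091/68719476736 = 3629108645/68719476736.

3629108645/68719476736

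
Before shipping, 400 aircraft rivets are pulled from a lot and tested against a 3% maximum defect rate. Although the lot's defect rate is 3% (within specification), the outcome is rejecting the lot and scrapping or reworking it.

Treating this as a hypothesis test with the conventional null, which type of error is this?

Type I error

The null hypothesis here is that the lot's defect rate is 3% (within specification).
'Rejecting the lot and scrapping or reworking it' corresponds to rejecting H₀.
H₀ was rejected but H₀ is true — a Type I error (false positive).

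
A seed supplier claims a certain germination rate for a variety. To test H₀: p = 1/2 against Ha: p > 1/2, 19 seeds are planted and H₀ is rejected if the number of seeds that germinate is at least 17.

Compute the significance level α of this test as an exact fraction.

191/524288

α = P(reject H₀ | H₀ true) = P(X ≥ 17 | p = 1/2), with X ~ Binomial(19, 1/2).
P(X ≥ 17) = [C(19,17) + C(19,18) + C(19,19)] / 2^19 = (171 + 19 + 1) / 524288 = 191/524288.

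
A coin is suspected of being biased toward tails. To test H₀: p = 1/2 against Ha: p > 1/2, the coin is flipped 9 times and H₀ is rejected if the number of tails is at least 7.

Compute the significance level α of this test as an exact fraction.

23/256

Under H₀, S ~ Binomial(9, 1/2), and α = P(S ≥ 7).
P(S ≥ 7) = [C(9,7) + C(9,8) + C(9,9)] / 2^9 = (36 + 9 + 1) / 512 = 46/512 = 23/256.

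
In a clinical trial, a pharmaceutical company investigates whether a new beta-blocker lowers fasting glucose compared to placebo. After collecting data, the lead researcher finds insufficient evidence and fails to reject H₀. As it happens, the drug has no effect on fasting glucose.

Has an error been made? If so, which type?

The conventional null hypothesis here is that the drug has no effect on fasting glucose.
The test retained a true H₀ — the decision matches the true state.

No error — this is a correct decision.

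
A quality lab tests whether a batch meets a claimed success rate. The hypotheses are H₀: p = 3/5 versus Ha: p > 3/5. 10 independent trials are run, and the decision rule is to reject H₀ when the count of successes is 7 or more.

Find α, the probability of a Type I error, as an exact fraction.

The Type I error probability is α = P(S ≥ 7) computed under H₀, where S ~ Binomial(10, 3/5).
Adding the binomial terms for j = 7 through 10 with p = 3/5 yields 3733209/9765625.

3733209/9765625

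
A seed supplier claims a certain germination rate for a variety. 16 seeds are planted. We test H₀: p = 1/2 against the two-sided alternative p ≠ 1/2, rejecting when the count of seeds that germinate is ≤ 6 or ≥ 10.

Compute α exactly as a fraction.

Under H₀, Y ~ Binomial(16, 1/2); α is the probability of landing in either tail, P(Y ≤ 6) + P(Y ≥ 10).
Each tail has probability (1 + 16 + 120 + 560 + 1820 + 4368 + 8008)/65536; doubling gives α = 29786/65536 = 14893/32768.

14893/32768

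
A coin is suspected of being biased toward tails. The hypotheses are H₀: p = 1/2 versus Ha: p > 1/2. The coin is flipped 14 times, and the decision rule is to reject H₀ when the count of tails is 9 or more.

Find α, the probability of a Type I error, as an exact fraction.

α = P(reject H₀ | H₀ true) = P(S ≥ 9 | p = 1/2), with S ~ Binomial(14, 1/2).
Summing the upper tail: (2002 + 1001 + 364 + 91 + 14 + 1) / 2^14 = 3473/16384.

3473/16384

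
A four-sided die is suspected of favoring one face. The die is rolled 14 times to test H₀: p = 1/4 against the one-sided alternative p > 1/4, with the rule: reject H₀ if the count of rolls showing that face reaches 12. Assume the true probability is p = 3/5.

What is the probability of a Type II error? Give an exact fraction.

Under the alternative p = 3/5, S ~ Binomial(14, 3/5); β is the probability the test does not reject, P(S < 12).
Summing C(14,j)·(3/5)^j·(2/5)^{14-j} for j = 0..11 gives 5860647088/6103515625.

5860647088/6103515625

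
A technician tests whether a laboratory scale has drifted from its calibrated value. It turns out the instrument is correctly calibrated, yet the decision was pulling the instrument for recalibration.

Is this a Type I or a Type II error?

Type I error

The null hypothesis here is that the instrument is correctly calibrated.
'Pulling the instrument for recalibration' corresponds to rejecting H₀.
H₀ was rejected but H₀ is true — a Type I error (false positive).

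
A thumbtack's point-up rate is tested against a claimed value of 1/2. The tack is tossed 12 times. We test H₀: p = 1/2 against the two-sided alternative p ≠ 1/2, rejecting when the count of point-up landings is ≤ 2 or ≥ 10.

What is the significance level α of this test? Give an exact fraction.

α = P(S ≤ 2 or S ≥ 10 | p = 1/2), S ~ Binomial(12, 1/2).
Each tail has probability (1 + 12 + 66)/4096; doubling gives α = 158/4096 = 79/2048.

79/2048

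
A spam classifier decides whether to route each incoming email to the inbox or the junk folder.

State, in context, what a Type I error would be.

With the conventional null hypothesis that the message is legitimate (not spam):
A Type I error is rejecting H₀ when H₀ is true.
Here that means sending the message to the spam folder when actually the message is legitimate (not spam).

A Type I error would mean concluding that the message is spam when in fact the message is legitimate (not spam).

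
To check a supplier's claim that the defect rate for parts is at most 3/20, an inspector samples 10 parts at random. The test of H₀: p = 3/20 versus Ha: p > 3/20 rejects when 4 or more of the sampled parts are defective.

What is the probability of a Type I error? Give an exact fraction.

The significance level is the probability, assuming p = 3/20, of seeing 4 or more defectives in 10 draws.
α = 1 − P(Y ≤ 3) = 1 − 2432077314871/2560000000000 = 127922685129/2560000000000.

127922685129/2560000000000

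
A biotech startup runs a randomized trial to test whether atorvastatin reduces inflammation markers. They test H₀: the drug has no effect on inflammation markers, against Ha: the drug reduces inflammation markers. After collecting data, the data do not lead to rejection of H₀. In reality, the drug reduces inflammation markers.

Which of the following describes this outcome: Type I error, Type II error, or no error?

Type II error

H₀ was not rejected, but H₀ is actually false.
Failing to reject a false null hypothesis is a Type II error (false negative).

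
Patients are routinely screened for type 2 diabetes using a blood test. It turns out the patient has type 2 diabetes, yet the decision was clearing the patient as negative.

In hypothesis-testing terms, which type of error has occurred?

Type II error

The null hypothesis here is that the patient does not have type 2 diabetes.
'Clearing the patient as negative' corresponds to failing to reject H₀.
H₀ was not rejected but H₀ is false — a Type II error (false negative).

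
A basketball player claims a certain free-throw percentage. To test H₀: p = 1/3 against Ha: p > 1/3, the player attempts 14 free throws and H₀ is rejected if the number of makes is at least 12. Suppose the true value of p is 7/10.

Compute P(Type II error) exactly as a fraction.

41958212136219/50000000000000

β = P(fail to reject H₀ | Ha true) = P(Y ≤ 11 | p = 7/10), Y ~ Binomial(14, 7/10).
Equivalently, β = 1 − P(Y ≥ 12) = 41958212136219/50000000000000.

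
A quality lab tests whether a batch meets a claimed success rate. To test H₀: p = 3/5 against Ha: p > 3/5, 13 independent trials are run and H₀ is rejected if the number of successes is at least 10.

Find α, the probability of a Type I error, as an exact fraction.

The Type I error probability is α = P(S ≥ 10) computed under H₀, where S ~ Binomial(13, 3/5).
Summing C(13,j)(3/5)^j(2/5)^{13−j} for j = 10,…,13 gives 41157153/244140625.

41157153/244140625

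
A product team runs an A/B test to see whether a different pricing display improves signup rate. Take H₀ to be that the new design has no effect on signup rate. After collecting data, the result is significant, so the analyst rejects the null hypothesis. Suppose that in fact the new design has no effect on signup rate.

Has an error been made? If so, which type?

H₀ was rejected, but H₀ is actually true.
Rejecting a true null hypothesis is a Type I error (false positive).

Type I error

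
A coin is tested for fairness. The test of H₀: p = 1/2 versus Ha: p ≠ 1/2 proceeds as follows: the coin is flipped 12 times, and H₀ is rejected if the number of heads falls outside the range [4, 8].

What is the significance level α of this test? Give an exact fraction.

299/2048

α = P(X ≤ 3 or X ≥ 9 | p = 1/2), X ~ Binomial(12, 1/2).
By symmetry, α = 2·P(X ≤ 3) = 2·(1 + 12 + 66 + 220)/4096 = 598/4096 = 299/2048.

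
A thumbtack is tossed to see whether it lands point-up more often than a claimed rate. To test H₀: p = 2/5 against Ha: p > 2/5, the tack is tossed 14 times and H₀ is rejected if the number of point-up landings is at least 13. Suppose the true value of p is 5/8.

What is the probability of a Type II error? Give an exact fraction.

A Type II error is failing to reject when Ha holds: with p = 5/8, β = P(S ≤ 12).
Equivalently, β = 1 − P(S ≥ 13) = 4340673464229/4398046511104.

4340673464229/4398046511104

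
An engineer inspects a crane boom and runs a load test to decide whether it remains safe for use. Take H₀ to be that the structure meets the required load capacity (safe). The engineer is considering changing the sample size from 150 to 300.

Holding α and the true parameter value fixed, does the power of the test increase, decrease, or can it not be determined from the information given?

Increasing n separates the H₀ and Ha sampling distributions, so under Ha fewer outcomes land in the acceptance region.
Since power = 1 − β and β decreases, power increases.

It increases.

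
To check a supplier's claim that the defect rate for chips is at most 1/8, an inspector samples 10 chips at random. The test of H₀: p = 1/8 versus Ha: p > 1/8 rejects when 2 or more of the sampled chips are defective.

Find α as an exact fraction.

387730505/1073741824

α = P(reject H₀ | H₀ true) = P(S ≥ 2 | p = 1/8), S ~ Binomial(10, 1/8).
Computing the lower-tail complement: 1 − 686011319/1073741824 = 387730505/1073741824.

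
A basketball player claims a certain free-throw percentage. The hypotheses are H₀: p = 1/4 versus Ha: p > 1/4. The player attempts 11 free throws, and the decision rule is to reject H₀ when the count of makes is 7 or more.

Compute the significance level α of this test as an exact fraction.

The Type I error probability is α = P(X ≥ 7) computed under H₀, where X ~ Binomial(11, 1/4).
Adding the binomial terms for j = 7 through 11 with p = 1/4 yields 15857/2097152.

15857/2097152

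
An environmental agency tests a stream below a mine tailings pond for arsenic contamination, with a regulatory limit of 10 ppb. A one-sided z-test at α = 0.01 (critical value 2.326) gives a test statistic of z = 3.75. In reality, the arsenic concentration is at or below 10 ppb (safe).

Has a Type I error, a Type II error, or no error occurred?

Type I error

The conventional null hypothesis is that the arsenic concentration is at or below 10 ppb (safe).
Since z = 3.75 > z* = 2.326, H₀ is rejected.
H₀ is true (actually the arsenic concentration is at or below 10 ppb (safe)).
Rejecting a true H₀ is a Type I error.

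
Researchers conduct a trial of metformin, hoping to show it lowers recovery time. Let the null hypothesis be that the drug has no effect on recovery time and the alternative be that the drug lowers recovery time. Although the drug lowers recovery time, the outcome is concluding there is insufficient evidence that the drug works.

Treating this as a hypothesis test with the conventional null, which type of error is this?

Type II error

'Concluding there is insufficient evidence that the drug works' corresponds to failing to reject H₀.
H₀ was not rejected but H₀ is false — a Type II error (false negative).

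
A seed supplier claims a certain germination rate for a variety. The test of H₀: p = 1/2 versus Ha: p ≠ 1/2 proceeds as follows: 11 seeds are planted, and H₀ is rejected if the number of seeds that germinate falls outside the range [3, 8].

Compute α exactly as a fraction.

67/1024

The significance level is the null-hypothesis probability of the rejection region {≤2} ∪ {≥9}.
The two tails are symmetric, so α = 2·(1 + 11 + 55)/2^11 = 134/2048 = 67/1024.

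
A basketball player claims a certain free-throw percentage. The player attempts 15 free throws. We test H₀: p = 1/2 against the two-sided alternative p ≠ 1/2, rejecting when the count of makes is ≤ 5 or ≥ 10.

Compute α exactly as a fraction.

309/1024

α = P(X ≤ 5 or X ≥ 10 | p = 1/2), X ~ Binomial(15, 1/2).
The two tails are symmetric, so α = 2·(1 + 15 + 105 + 455 + 1365 + 3003)/2^15 = 9888/32768 = 309/1024.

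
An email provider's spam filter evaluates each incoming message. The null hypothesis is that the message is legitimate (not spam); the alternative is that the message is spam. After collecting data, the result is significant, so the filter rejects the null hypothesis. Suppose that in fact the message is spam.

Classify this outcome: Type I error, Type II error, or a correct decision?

Neither — the decision is correct.

The test rejected a false H₀ — the decision matches the true state.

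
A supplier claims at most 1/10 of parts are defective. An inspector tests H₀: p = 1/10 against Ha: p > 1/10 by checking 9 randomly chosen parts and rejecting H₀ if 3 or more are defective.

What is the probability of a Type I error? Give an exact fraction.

Under H₀, Y ~ Binomial(9, 1/10); the Type I error rate is P(Y ≥ 3).
α = 1 − P(Y ≤ 2) = 1 − 473513931/500000000 = 26486069/500000000.

26486069/500000000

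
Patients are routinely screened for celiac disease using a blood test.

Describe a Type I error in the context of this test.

A Type I error would mean concluding that the patient has celiac disease when in fact the patient does not have celiac disease.

With the conventional null hypothesis that the patient does not have celiac disease:
A Type I error is rejecting H₀ when H₀ is true.
Here that means flagging the patient as positive and ordering follow-up testing when actually the patient does not have celiac disease.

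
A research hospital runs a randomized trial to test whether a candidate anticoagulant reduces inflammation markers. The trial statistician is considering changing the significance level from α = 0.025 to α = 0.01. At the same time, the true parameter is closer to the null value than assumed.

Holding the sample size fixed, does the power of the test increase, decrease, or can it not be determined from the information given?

Tightening α shrinks the rejection region. When Ha holds, fewer sample outcomes clear the stricter threshold, so more fall in the acceptance region. A smaller true effect puts the Ha sampling distribution closer to H₀, so more of it falls in the non-rejection region. Both changes push β in the same direction.
Since power = 1 − β and β increases, power decreases.

It decreases.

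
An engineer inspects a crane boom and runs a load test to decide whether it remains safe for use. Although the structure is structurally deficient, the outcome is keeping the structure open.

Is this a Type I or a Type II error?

The null hypothesis here is that the structure meets the required load capacity (safe).
'Keeping the structure open' corresponds to failing to reject H₀.
H₀ was not rejected but H₀ is false — a Type II error (false negative).

Type II error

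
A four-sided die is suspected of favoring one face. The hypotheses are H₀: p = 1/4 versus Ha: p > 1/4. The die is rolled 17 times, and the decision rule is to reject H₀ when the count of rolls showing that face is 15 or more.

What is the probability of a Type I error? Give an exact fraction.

Under H₀, X ~ Binomial(17, 1/4), and α = P(X ≥ 15).
P(X ≥ 15) = Σ_{j=15}^{17} C(17,j)·(1/4)^j·(3/4)^{17-j} = 319/4294967296.

319/4294967296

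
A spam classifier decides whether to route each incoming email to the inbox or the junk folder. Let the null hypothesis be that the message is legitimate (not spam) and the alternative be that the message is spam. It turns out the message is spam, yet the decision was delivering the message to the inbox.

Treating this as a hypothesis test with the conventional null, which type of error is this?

'Delivering the message to the inbox' corresponds to failing to reject H₀.
H₀ was not rejected but H₀ is false — a Type II error (false negative).

Type II error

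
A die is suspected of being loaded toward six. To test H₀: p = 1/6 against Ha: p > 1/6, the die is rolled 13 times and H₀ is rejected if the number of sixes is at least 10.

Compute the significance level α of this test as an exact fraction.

18883/6530347008

Under H₀, Y ~ Binomial(13, 1/6), and α = P(Y ≥ 10).
Adding the binomial terms for j = 10 through 13 with p = 1/6 yields 18883/6530347008.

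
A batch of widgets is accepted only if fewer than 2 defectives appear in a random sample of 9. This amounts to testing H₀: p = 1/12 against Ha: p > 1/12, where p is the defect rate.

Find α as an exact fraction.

α = P(reject H₀ | H₀ true) = P(S ≥ 2 | p = 1/12), S ~ Binomial(9, 1/12).
Via the complement, α = 1 − Σ_{j=0}^{1} C(9,j)(1/12)^j(11/12)^{9-j} = 218150683/1289945088.

218150683/1289945088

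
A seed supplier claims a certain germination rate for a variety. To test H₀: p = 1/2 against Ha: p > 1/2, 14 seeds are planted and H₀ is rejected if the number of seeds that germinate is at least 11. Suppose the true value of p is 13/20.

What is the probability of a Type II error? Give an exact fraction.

638569946045404807/819200000000000000

β = P(fail to reject H₀ | Ha true) = P(S ≤ 10 | p = 13/20), S ~ Binomial(14, 13/20).
Summing C(14,j)·(13/20)^j·(7/20)^{14-j} for j = 0..10 gives 638569946045404807/819200000000000000.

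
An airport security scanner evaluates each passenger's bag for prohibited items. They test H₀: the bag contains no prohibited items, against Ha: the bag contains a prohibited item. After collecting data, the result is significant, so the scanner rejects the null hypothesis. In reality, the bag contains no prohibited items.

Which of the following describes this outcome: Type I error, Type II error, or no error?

Type I error

H₀ was rejected, but H₀ is actually true.
Rejecting a true null hypothesis is a Type I error (false positive).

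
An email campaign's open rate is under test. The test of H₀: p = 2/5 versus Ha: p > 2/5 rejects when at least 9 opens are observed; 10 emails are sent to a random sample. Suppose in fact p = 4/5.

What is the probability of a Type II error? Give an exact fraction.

β = P(fail to reject H₀ | Ha true) = P(X ≤ 8 | p = 4/5), X ~ Binomial(10, 4/5).
Equivalently, β = 1 − P(X ≥ 9) = 6095609/9765625.

6095609/9765625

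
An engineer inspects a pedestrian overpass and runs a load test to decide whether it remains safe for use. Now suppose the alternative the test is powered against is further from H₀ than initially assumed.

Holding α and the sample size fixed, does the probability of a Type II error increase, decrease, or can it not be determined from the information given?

It decreases.

A larger true effect moves the Ha sampling distribution further from the H₀ critical value, making rejection more likely when Ha is true.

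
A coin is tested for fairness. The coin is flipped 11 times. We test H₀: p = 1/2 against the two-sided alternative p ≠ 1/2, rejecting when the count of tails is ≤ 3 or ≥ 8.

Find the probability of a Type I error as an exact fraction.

Under H₀, X ~ Binomial(11, 1/2); α is the probability of landing in either tail, P(X ≤ 3) + P(X ≥ 8).
The two tails are symmetric, so α = 2·(1 + 11 + 55 + 165)/2^11 = 464/2048 = 29/128.

29/128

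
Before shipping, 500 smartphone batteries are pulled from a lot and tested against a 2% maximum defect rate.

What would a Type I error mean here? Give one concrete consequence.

With the conventional null hypothesis that the lot's defect rate is 2% (within specification):
A Type I error is rejecting H₀ when H₀ is true.
Here that means rejecting the lot and scrapping or reworking it when actually the lot's defect rate is 2% (within specification).

A Type I error would mean concluding that the lot's defect rate exceeds 2% when in fact the lot's defect rate is 2% (within specification). Consequence: an acceptable shipment is needlessly reworked at extra cost.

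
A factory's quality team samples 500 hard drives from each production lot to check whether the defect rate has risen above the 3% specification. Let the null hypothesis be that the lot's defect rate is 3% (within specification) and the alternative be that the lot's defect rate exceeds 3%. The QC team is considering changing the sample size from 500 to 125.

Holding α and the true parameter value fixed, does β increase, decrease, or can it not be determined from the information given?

Reducing n widens both sampling distributions, so the test has less ability to distinguish Ha from H₀.

It increases.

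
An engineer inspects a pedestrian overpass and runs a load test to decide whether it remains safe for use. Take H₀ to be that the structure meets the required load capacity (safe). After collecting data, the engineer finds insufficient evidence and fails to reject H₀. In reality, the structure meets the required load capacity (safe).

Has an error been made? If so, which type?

The test retained a true H₀ — the decision matches the true state.

Neither — the decision is correct.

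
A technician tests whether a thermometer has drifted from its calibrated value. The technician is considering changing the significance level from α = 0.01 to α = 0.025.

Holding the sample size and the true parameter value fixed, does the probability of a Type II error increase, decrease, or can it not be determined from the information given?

Relaxing α lowers the evidence threshold; under Ha, outcomes that previously fell short now trigger rejection.

It decreases.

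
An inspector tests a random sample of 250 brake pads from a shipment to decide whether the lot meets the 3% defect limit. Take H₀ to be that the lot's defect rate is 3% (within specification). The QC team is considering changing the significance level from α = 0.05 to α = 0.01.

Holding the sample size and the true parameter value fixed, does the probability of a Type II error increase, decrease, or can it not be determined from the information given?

It increases.

Tightening α shrinks the rejection region. When Ha holds, fewer sample outcomes clear the stricter threshold, so more fall in the acceptance region.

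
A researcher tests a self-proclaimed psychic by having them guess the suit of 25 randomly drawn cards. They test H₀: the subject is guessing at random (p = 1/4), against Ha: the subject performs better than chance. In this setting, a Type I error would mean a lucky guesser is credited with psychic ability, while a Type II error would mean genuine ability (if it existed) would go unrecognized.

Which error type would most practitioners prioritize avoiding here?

The Type I consequence (a lucky guesser is credited with psychic ability) is more severe than the Type II consequence (genuine ability (if it existed) would go unrecognized).

Type I error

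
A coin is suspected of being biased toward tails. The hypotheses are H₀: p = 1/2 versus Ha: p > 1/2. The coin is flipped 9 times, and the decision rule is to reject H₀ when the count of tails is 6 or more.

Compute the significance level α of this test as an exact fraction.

65/256

The Type I error probability is α = P(K ≥ 6) computed under H₀, where K ~ Binomial(9, 1/2).
That's C(9,6) + C(9,7) + C(9,8) + C(9,9) over 2^9, i.e. (84 + 36 + 9 + 1)/512 = 130/512 = 65/256.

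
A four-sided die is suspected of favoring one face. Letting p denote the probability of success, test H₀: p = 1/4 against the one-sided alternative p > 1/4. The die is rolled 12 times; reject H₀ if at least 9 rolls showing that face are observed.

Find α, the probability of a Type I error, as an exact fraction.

α = P(reject H₀ | H₀ true) = P(X ≥ 9 | p = 1/4), with X ~ Binomial(12, 1/4).
Summing C(12,j)(1/4)^j(3/4)^{12−j} for j = 9,…,12 gives 6571/16777216.

6571/16777216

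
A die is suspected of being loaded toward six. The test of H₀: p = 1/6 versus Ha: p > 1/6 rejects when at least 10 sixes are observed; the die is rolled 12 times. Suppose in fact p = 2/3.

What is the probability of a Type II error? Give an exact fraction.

A Type II error is failing to reject when Ha holds: with p = 2/3, β = P(X ≤ 9).
Equivalently, β = 1 − P(X ≥ 10) = 435185/531441.

435185/531441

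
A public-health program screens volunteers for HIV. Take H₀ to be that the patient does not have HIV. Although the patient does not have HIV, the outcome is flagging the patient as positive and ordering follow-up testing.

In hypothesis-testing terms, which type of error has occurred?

Type I error

'Flagging the patient as positive and ordering follow-up testing' corresponds to rejecting H₀.
H₀ was rejected but H₀ is true — a Type I error (false positive).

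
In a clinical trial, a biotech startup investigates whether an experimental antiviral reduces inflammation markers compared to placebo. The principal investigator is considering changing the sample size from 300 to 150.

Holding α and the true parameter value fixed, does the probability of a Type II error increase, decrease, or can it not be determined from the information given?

It increases.

Reducing n widens both sampling distributions, so the test has less ability to distinguish Ha from H₀.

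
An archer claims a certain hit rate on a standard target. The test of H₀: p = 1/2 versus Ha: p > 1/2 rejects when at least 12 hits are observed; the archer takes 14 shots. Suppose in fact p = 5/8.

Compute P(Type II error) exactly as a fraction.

2070361146177/2199023255552

Under the alternative p = 5/8, S ~ Binomial(14, 5/8); β is the probability the test does not reject, P(S < 12).
Summing C(14,j)·(5/8)^j·(3/8)^{14-j} for j = 0..11 gives 2070361146177/2199023255552.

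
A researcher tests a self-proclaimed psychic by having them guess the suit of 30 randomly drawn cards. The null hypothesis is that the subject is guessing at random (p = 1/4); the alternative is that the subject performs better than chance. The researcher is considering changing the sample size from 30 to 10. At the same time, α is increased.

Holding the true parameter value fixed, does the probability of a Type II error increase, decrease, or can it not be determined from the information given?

The first change alone would make β increase; the second alone would make β decrease. Which effect dominates depends on the magnitudes, which are not given.

Cannot be determined from the information given.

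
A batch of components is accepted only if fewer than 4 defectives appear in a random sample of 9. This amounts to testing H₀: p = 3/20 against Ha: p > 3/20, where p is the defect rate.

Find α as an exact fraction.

The significance level is the probability, assuming p = 3/20, of seeing 4 or more defectives in 9 draws.
Computing the lower-tail complement: 1 − 123656765987/128000000000 = 4343234013/128000000000.

4343234013/128000000000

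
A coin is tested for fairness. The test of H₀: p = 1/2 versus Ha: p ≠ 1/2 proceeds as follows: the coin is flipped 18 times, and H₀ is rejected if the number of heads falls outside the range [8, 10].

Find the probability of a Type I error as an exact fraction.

Under H₀, K ~ Binomial(18, 1/2); α is the probability of landing in either tail, P(K ≤ 7) + P(K ≥ 11).
The two tails are symmetric, so α = 2·(1 + 18 + 153 + 816 + 3060 + 8568 + 18564 + 31824)/2^18 = 126008/262144 = 15751/32768.

15751/32768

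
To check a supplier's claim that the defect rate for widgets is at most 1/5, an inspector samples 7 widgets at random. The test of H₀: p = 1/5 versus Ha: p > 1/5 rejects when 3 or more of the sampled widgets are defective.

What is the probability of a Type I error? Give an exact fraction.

2313/15625

α = P(reject H₀ | H₀ true) = P(K ≥ 3 | p = 1/5), K ~ Binomial(7, 1/5).
α = 1 − P(K ≤ 2) = 1 − 13312/15625 = 2313/15625.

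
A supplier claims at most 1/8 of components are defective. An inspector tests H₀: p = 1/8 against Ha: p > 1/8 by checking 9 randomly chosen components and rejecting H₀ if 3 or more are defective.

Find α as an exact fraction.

Under H₀, K ~ Binomial(9, 1/8); the Type I error rate is P(K ≥ 3).
Computing the lower-tail complement: 1 − 30471091/33554432 = 3083341/33554432.

3083341/33554432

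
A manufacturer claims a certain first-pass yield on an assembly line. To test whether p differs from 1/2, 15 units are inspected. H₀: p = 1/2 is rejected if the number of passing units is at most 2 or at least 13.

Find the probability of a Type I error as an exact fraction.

The significance level is the null-hypothesis probability of the rejection region {≤2} ∪ {≥13}.
By symmetry, α = 2·P(K ≤ 2) = 2·(1 + 15 + 105)/32768 = 242/32768 = 121/16384.

121/16384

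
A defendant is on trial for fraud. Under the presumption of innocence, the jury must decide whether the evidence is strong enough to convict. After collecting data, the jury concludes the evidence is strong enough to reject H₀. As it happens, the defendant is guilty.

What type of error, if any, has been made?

The conventional null hypothesis here is that the defendant is innocent.
The test rejected a false H₀ — the decision matches the true state.

Neither — the decision is correct.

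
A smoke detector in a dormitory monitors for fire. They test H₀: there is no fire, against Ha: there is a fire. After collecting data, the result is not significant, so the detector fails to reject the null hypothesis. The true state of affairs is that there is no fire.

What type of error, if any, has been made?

No error — this is a correct decision.

The test retained a true H₀ — the decision matches the true state.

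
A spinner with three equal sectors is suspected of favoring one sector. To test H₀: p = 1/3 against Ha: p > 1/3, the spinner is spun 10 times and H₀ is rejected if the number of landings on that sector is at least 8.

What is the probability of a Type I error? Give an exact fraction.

Under H₀, S ~ Binomial(10, 1/3), and α = P(S ≥ 8).
P(S ≥ 8) = Σ_{j=8}^{10} C(10,j)·(1/3)^j·(2/3)^{10-j} = 67/19683.

67/19683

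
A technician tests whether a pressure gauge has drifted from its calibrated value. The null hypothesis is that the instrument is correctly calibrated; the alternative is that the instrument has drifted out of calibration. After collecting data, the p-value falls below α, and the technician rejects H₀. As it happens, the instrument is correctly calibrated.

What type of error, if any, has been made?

H₀ was rejected, but H₀ is actually true.
Rejecting a true null hypothesis is a Type I error (false positive).

Type I error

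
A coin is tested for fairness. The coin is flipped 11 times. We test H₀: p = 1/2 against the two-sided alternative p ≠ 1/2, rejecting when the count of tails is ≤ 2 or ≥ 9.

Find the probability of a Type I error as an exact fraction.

67/1024

α = P(Y ≤ 2 or Y ≥ 9 | p = 1/2), Y ~ Binomial(11, 1/2).
Each tail has probability (1 + 11 + 55)/2048; doubling gives α = 134/2048 = 67/1024.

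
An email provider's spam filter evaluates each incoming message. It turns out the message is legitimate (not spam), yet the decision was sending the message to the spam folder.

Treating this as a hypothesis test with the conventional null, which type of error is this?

Type I error

The null hypothesis here is that the message is legitimate (not spam).
'Sending the message to the spam folder' corresponds to rejecting H₀.
H₀ was rejected but H₀ is true — a Type I error (false positive).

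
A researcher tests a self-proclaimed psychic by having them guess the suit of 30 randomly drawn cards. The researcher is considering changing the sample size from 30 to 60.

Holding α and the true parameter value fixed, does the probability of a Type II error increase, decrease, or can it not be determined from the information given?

More data shrinks sampling variability; the test statistic under Ha concentrates further from the null value, making rejection more likely.

It decreases.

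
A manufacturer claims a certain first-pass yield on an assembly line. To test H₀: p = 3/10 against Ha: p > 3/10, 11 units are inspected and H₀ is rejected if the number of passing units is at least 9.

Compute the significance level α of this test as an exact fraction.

Under H₀, K ~ Binomial(11, 3/10), and α = P(K ≥ 9).
Adding the binomial terms for j = 9 through 11 with p = 3/10 yields 11553921/20000000000.

11553921/20000000000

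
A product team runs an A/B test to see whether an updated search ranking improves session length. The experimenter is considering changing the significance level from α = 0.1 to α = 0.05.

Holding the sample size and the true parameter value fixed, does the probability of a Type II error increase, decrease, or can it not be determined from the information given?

Lowering α raises the bar for rejection; under Ha, the test now fails to reject on outcomes it previously would have rejected.

It increases.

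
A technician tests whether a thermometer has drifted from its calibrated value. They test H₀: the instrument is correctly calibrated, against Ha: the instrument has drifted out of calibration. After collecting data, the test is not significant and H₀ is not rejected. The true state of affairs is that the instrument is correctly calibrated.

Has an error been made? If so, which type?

The test retained a true H₀ — the decision matches the true state.

Neither — the decision is correct.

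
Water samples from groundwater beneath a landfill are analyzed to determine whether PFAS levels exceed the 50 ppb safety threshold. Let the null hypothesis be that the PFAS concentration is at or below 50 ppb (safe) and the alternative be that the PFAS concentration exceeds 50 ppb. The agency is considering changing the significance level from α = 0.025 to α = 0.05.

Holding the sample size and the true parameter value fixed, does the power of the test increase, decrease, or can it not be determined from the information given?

With a larger α the critical value moves toward the center, so more of the Ha sampling distribution lies in the rejection region.
Since power = 1 − β and β decreases, power increases.

It increases.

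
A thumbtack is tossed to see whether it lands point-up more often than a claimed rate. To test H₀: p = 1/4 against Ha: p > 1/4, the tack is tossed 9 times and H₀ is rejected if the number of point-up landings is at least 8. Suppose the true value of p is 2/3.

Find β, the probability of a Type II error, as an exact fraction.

16867/19683

A Type II error is failing to reject when Ha holds: with p = 2/3, β = P(X ≤ 7).
Summing C(9,j)·(2/3)^j·(1/3)^{9-j} for j = 0..7 gives 16867/19683.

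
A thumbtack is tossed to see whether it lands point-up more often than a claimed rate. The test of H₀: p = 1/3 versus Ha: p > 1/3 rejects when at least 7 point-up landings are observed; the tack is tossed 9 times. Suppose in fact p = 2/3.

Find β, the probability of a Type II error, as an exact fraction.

A Type II error is failing to reject when Ha holds: with p = 2/3, β = P(S ≤ 6).
Equivalently, β = 1 − P(S ≥ 7) = 12259/19683.

12259/19683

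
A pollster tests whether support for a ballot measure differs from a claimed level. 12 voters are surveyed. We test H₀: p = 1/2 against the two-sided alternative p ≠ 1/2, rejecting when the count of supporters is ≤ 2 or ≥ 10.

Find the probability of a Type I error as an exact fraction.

79/2048

α = P(Y ≤ 2 or Y ≥ 10 | p = 1/2), Y ~ Binomial(12, 1/2).
The two tails are symmetric, so α = 2·(1 + 12 + 66)/2^12 = 158/4096 = 79/2048.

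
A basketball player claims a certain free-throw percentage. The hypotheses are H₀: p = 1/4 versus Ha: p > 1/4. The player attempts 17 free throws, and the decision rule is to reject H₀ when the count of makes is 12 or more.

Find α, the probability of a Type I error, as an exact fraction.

α = P(reject H₀ | H₀ true) = P(K ≥ 12 | p = 1/4), with K ~ Binomial(17, 1/4).
Adding the binomial terms for j = 12 through 17 with p = 1/4 yields 429025/4294967296.

429025/4294967296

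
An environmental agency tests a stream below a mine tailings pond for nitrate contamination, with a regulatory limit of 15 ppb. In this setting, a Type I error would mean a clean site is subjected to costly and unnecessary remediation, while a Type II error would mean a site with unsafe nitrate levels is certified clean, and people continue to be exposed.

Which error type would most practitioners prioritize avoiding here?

Type II error

The Type II consequence (a site with unsafe nitrate levels is certified clean, and people continue to be exposed) is more severe than the Type I consequence (a clean site is subjected to costly and unnecessary remediation).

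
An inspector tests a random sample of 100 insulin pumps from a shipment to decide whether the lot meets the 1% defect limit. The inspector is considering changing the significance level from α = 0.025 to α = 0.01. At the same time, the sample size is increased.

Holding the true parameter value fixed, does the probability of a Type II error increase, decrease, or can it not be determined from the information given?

Cannot be determined from the information given.

The first change alone would make β increase; the second alone would make β decrease. Which effect dominates depends on the magnitudes, which are not given.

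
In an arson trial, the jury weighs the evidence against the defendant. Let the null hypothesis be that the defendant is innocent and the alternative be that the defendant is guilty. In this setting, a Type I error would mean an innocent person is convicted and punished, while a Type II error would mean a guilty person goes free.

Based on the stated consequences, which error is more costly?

The Type I consequence (an innocent person is convicted and punished) is more severe than the Type II consequence (a guilty person goes free).

Type I error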